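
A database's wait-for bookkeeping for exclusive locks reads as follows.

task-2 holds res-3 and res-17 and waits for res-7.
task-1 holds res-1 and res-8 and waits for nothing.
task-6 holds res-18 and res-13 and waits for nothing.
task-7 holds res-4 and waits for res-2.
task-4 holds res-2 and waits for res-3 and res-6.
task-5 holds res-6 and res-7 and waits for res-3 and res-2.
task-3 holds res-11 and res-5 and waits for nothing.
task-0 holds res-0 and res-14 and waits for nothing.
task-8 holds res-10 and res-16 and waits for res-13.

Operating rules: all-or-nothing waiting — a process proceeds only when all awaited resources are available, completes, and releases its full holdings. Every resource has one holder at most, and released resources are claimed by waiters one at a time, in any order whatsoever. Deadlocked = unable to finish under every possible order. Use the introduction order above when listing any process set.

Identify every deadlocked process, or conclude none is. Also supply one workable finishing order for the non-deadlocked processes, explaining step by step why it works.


Deadlocked: task-2, task-7, task-4 and task-5.
Key observation: the wait chain closes on itself along task-2 -> task-5 -> task-2; task-4 is caught in further circular waits and task-7 waits into the deadlock from upstream.
A valid finishing order for the others: task-3, task-0, task-6, task-1, task-8.
Verifying each step:
  run task-3 (it waits on nothing); releases res-11 and res-5
  run task-0 (it waits on nothing); releases res-0 and res-14
  run task-6 (it waits on nothing); releases res-18 and res-13
  run task-1 (it waits on nothing); releases res-1 and res-8
  run task-8 (all its waits — res-13 — are resolved); releases res-10 and res-16


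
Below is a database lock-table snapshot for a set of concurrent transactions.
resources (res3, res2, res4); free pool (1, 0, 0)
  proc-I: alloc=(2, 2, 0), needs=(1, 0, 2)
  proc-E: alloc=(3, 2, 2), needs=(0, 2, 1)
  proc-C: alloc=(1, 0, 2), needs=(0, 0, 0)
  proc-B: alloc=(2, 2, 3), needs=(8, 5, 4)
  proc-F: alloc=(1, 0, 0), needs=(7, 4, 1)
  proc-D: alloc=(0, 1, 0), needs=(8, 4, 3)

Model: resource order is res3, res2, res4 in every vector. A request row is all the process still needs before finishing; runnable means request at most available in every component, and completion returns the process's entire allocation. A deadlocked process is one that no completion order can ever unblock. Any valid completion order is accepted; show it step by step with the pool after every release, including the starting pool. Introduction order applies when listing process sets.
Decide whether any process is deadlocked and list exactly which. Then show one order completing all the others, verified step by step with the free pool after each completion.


No process is deadlocked.
Key observation: starting with proc-C, each completion frees enough for the next — no one is permanently blocked.
One completion order for the rest: proc-C, proc-I, proc-E, proc-F, proc-D, proc-B. Walking it through:
  pool = (1, 0, 0)
  run proc-C (needs (0, 0, 0), free (1, 0, 0)); after release of (1, 0, 2) the pool is (2, 0, 2)
  run proc-I (needs (1, 0, 2), free (2, 0, 2)); after release of (2, 2, 0) the pool is (4, 2, 2)
  run proc-E (needs (0, 2, 1), free (4, 2, 2)); after release of (3, 2, 2) the pool is (7, 4, 4)
  run proc-F (needs (7, 4, 1), free (7, 4, 4)); after release of (1, 0, 0) the pool is (8, 4, 4)
  run proc-D (needs (8, 4, 3), free (8, 4, 4)); after release of (0, 1, 0) the pool is (8, 5, 4)
  run proc-B (needs (8, 5, 4), free (8, 5, 4)); after release of (2, 2, 3) the pool is (10, 7, 7)


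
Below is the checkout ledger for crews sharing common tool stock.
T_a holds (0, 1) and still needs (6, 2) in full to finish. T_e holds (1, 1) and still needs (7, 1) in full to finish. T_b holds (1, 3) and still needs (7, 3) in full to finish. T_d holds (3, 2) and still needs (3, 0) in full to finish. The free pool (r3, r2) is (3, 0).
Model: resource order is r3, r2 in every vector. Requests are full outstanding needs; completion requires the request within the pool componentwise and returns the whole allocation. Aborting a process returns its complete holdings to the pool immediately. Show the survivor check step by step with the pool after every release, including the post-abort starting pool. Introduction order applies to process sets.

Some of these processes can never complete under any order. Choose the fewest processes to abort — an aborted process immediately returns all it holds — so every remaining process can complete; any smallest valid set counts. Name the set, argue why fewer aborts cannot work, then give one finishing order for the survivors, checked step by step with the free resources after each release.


Abort T_e.
Key observation: T_b had no path to completion before; after the abort of T_e ((1, 1) returned), step 3 is where it fits.
No smaller set exists: with zero aborts the deadlock remains.
The survivors complete as T_d, T_a, T_b. Check, step by step (starting from the post-abort pool):
  pool = (4, 1)
  T_d: need (3, 0) fits (4, 1); releases (3, 2), pool now (7, 3)
  T_a: need (6, 2) fits (7, 3); releases (0, 1), pool now (7, 4)
  T_b: need (7, 3) fits (7, 4); releases (1, 3), pool now (8, 7)


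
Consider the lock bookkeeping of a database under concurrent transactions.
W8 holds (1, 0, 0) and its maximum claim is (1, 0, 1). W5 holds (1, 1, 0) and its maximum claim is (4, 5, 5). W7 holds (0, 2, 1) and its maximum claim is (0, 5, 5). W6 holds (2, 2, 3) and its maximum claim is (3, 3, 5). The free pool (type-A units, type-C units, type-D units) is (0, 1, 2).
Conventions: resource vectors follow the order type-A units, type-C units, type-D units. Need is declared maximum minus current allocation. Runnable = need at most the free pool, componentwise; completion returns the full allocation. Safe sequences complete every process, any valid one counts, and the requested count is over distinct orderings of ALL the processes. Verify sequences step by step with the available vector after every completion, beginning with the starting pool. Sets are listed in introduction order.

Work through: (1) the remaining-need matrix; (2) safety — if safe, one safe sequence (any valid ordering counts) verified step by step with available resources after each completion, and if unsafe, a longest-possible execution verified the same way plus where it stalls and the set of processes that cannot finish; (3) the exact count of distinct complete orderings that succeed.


(1) Need matrix, components ordered type-A units, type-C units, type-D units:
  W8: (0, 0, 1)
  W5: (3, 4, 5)
  W7: (0, 3, 4)
  W6: (1, 1, 2)
(2) SAFE. One safe sequence: W8, W6, W7, W5.
Key observation: reading the order forward, W6 is the first process whose need (1, 1, 2) meets the free pool (1, 1, 2) exactly on a resource it requests.
Check, step by step:
  pool = (0, 1, 2)
  W8 needs (0, 0, 1) <= (0, 1, 2) -> finishes; pool += (1, 0, 0) = (1, 1, 2)
  W6 needs (1, 1, 2) <= (1, 1, 2) -> finishes; pool += (2, 2, 3) = (3, 3, 5)
  W7 needs (0, 3, 4) <= (3, 3, 5) -> finishes; pool += (0, 2, 1) = (3, 5, 6)
  W5 needs (3, 4, 5) <= (3, 5, 6) -> finishes; pool += (1, 1, 0) = (4, 6, 6)
(3) Precisely 1 of the possible complete orderings is a safe sequence.


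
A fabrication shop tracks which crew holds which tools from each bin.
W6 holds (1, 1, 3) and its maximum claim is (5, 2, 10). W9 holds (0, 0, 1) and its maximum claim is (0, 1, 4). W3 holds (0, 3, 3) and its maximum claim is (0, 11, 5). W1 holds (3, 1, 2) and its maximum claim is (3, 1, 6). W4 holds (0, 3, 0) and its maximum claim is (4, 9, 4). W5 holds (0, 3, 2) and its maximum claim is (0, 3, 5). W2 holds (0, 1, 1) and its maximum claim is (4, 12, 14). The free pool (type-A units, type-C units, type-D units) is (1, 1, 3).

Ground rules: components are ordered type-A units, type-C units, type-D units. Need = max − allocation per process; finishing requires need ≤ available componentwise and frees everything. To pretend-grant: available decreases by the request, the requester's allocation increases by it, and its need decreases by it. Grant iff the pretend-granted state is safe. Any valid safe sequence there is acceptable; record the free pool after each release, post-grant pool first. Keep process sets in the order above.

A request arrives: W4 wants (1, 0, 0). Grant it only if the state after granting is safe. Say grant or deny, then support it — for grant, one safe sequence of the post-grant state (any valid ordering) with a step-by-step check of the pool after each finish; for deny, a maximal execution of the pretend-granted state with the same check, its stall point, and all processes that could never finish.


DENY — the pretend-granted state is unsafe.
Key observation: after W9, W1, W5 the pool peaks at (3, 5, 8), and each blocked process is short somewhere: W6 on type-A units; W3 on type-C units; W4 on type-C units; W2 on type-A units, type-C units, type-D units.
After a pretend grant, a maximal execution: W9, W1, W5 — then nothing else fits. Walking it through:
  pool = (0, 1, 3)
  W9 needs (0, 1, 3) <= (0, 1, 3) -> finishes; pool += (0, 0, 1) = (0, 1, 4)
  W1 needs (0, 0, 4) <= (0, 1, 4) -> finishes; pool += (3, 1, 2) = (3, 2, 6)
  W5 needs (0, 0, 3) <= (3, 2, 6) -> finishes; pool += (0, 3, 2) = (3, 5, 8)
  blocked: W6 wants (4, 1, 7), pool (3, 5, 8) — not enough type-A units
  blocked: W3 wants (0, 8, 2), pool (3, 5, 8) — not enough type-C units
  blocked: W4 wants (3, 6, 4), pool (3, 5, 8) — not enough type-C units
  blocked: W2 wants (4, 11, 13), pool (3, 5, 8) — not enough type-A units, type-C units and type-D units
Processes that could never finish after the grant: W6, W3, W4 and W2.


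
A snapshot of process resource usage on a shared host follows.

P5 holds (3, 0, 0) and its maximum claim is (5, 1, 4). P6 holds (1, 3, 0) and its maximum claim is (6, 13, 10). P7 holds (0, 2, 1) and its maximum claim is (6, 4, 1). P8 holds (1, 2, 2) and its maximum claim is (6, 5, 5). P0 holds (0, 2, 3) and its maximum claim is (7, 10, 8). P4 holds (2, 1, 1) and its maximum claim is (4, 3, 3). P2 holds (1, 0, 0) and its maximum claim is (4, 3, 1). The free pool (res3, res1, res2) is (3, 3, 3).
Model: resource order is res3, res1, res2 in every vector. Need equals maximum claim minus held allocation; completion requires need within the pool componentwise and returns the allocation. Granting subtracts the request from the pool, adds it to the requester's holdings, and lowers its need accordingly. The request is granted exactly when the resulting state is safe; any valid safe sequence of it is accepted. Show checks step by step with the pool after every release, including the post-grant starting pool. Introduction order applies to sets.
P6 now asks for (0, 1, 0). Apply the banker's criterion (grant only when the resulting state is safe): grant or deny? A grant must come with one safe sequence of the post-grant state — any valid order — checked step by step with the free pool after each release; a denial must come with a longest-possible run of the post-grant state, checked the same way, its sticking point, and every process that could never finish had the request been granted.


DENY: after the grant no complete ordering would exist.
Key observation: res1 is the bottleneck — with P4, P8, P7, P5, P2 done the pool holds (10, 7, 7), short of every remaining need.
After a pretend grant, a maximal execution: P4, P8, P7, P5, P2 — then nothing else fits. Walking it through:
  pool = (3, 2, 3)
  run P4 (needs (2, 2, 2), free (3, 2, 3)); after release of (2, 1, 1) the pool is (5, 3, 4)
  run P8 (needs (5, 3, 3), free (5, 3, 4)); after release of (1, 2, 2) the pool is (6, 5, 6)
  run P7 (needs (6, 2, 0), free (6, 5, 6)); after release of (0, 2, 1) the pool is (6, 7, 7)
  run P5 (needs (2, 1, 4), free (6, 7, 7)); after release of (3, 0, 0) the pool is (9, 7, 7)
  run P2 (needs (3, 3, 1), free (9, 7, 7)); after release of (1, 0, 0) the pool is (10, 7, 7)
  blocked: P6 wants (5, 9, 10), pool (10, 7, 7) — not enough res1 and res2
  blocked: P0 wants (7, 8, 5), pool (10, 7, 7) — not enough res1
Post-grant, the permanently blocked set is P6 and P0.


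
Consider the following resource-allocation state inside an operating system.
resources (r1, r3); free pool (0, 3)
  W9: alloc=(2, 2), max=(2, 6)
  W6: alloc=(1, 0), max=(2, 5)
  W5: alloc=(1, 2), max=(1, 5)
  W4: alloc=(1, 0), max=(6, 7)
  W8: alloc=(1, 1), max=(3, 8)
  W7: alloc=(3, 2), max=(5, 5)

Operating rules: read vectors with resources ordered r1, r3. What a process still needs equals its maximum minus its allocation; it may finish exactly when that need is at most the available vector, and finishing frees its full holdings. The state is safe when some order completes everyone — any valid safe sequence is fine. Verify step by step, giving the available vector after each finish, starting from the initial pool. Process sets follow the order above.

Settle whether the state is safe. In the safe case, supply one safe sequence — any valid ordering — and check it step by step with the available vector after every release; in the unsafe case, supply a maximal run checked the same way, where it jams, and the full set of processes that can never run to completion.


The state is SAFE; one workable sequence: W5, W6, W7, W8, W9, W4.
Key observation: the first exact fit in this order is W5 — it needs (0, 3) with (0, 3) free, meeting a requested resource to the last unit.
Step-by-step check:
  pool = (0, 3)
  run W5 (needs (0, 3), free (0, 3)); after release of (1, 2) the pool is (1, 5)
  run W6 (needs (1, 5), free (1, 5)); after release of (1, 0) the pool is (2, 5)
  run W7 (needs (2, 3), free (2, 5)); after release of (3, 2) the pool is (5, 7)
  run W8 (needs (2, 7), free (5, 7)); after release of (1, 1) the pool is (6, 8)
  run W9 (needs (0, 4), free (6, 8)); after release of (2, 2) the pool is (8, 10)
  run W4 (needs (5, 7), free (8, 10)); after release of (1, 0) the pool is (9, 10)


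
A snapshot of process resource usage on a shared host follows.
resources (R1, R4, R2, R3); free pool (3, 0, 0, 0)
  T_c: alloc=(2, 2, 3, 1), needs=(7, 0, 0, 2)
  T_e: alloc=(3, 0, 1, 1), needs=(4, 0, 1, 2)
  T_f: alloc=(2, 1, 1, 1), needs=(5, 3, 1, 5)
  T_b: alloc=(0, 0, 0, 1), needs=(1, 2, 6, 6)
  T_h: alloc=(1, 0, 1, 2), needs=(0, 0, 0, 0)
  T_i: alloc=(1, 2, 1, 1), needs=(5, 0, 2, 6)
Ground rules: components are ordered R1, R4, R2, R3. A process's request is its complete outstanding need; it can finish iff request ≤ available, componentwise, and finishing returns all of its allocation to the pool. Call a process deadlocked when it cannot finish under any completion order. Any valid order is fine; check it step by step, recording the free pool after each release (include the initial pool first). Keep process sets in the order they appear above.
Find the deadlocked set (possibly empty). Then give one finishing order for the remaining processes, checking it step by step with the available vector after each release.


Deadlocked: T_f, T_b and T_i.
Key observation: once T_h, T_e, T_c finish, the pool peaks at (9, 2, 5, 4) — and every remaining process still needs more R3 than that.
A valid finishing order for the others: T_h, T_e, T_c. Check, step by step:
  pool = (3, 0, 0, 0)
  T_h needs (0, 0, 0, 0) <= (3, 0, 0, 0) -> finishes; pool += (1, 0, 1, 2) = (4, 0, 1, 2)
  T_e needs (4, 0, 1, 2) <= (4, 0, 1, 2) -> finishes; pool += (3, 0, 1, 1) = (7, 0, 2, 3)
  T_c needs (7, 0, 0, 2) <= (7, 0, 2, 3) -> finishes; pool += (2, 2, 3, 1) = (9, 2, 5, 4)
The blocked processes can never fit:
  T_f still needs (5, 3, 1, 5) but only (9, 2, 5, 4) is free — short on R4 and R3
  T_b still needs (1, 2, 6, 6) but only (9, 2, 5, 4) is free — short on R2 and R3
  T_i still needs (5, 0, 2, 6) but only (9, 2, 5, 4) is free — short on R3


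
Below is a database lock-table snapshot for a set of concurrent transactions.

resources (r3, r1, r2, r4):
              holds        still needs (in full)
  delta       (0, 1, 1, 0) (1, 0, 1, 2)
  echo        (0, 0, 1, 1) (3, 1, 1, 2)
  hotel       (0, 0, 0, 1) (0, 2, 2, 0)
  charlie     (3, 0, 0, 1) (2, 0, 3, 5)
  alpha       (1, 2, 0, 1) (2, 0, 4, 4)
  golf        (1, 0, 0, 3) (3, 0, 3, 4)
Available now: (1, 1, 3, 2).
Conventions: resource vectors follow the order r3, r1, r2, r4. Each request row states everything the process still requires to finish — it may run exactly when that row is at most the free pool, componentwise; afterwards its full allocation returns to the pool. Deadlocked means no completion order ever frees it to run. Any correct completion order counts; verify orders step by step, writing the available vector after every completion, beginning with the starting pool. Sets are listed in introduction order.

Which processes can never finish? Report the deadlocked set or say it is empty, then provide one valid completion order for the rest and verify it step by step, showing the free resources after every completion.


The deadlocked set is echo, charlie, alpha and golf.
Key observation: no order helps: past delta, hotel, the free pool tops out at (1, 2, 4, 3), below what each blocked process needs in r3.
One completion order for the rest: delta, hotel. Verifying each step:
  pool = (1, 1, 3, 2)
  delta needs (1, 0, 1, 2) <= (1, 1, 3, 2) -> finishes; pool += (0, 1, 1, 0) = (1, 2, 4, 2)
  hotel needs (0, 2, 2, 0) <= (1, 2, 4, 2) -> finishes; pool += (0, 0, 0, 1) = (1, 2, 4, 3)
None of the blocked processes ever fits:
  echo cannot run: need (3, 1, 1, 2) vs free (1, 2, 4, 3) (insufficient r3)
  charlie cannot run: need (2, 0, 3, 5) vs free (1, 2, 4, 3) (insufficient r3 and r4)
  alpha cannot run: need (2, 0, 4, 4) vs free (1, 2, 4, 3) (insufficient r3 and r4)
  golf cannot run: need (3, 0, 3, 4) vs free (1, 2, 4, 3) (insufficient r3 and r4)


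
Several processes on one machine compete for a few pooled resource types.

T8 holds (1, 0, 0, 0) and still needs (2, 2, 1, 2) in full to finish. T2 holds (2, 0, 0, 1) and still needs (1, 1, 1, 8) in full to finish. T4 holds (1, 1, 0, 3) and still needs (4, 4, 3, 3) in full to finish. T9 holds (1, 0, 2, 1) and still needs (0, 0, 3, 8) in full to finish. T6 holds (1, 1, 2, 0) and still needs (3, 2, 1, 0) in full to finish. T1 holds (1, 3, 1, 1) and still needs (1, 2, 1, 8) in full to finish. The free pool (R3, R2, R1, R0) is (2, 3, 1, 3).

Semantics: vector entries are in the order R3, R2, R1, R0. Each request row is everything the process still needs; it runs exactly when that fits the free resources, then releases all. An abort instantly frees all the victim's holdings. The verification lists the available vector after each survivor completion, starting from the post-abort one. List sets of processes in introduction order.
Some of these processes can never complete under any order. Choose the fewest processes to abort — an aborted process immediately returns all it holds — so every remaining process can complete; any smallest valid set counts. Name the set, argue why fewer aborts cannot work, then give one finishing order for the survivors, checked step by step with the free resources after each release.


Minimum abort set: T9 and T1.
Key observation: T2 could never have finished before the abort; with (2, 3, 3, 2) returned by T9 and T1, it fits at step 4.
Minimality, checking each single-abort alternative: T8 alone leaves T2 blocked (short on R0); T2 alone leaves T9 blocked (short on R0); T4 alone leaves T2 blocked (short on R0); T9 alone leaves T2 blocked (short on R0); T6 alone leaves T2 blocked (short on R0); T1 alone leaves T2 blocked (short on R0).
One survivor order: T6, T4, T8, T2. Verifying each step (post-abort pool first):
  pool = (4, 6, 4, 5)
  T6 needs (3, 2, 1, 0) <= (4, 6, 4, 5) -> finishes; pool += (1, 1, 2, 0) = (5, 7, 6, 5)
  T4 needs (4, 4, 3, 3) <= (5, 7, 6, 5) -> finishes; pool += (1, 1, 0, 3) = (6, 8, 6, 8)
  T8 needs (2, 2, 1, 2) <= (6, 8, 6, 8) -> finishes; pool += (1, 0, 0, 0) = (7, 8, 6, 8)
  T2 needs (1, 1, 1, 8) <= (7, 8, 6, 8) -> finishes; pool += (2, 0, 0, 1) = (9, 8, 6, 9)


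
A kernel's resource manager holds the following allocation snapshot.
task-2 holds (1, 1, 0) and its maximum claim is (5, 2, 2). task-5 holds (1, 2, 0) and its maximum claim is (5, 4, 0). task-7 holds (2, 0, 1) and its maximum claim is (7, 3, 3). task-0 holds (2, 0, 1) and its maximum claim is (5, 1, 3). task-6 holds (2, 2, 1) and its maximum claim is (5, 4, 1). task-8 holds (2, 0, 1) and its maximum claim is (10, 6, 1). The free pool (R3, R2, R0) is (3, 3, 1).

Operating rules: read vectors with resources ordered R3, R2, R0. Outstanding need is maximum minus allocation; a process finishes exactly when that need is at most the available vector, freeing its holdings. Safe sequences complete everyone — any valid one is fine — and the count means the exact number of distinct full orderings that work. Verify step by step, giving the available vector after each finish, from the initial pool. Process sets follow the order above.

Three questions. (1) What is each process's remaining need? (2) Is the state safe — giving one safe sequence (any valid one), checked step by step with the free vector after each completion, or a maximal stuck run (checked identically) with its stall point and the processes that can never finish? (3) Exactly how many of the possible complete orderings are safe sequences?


(1) Remaining need (order R3, R2, R0):
  task-2: (4, 1, 2)
  task-5: (4, 2, 0)
  task-7: (5, 3, 2)
  task-0: (3, 1, 2)
  task-6: (3, 2, 0)
  task-8: (8, 6, 0)
(2) The state is SAFE; one workable sequence: task-6, task-2, task-5, task-0, task-8, task-7.
Key observation: task-6 is the earliest step where a requested resource binds exactly: need (3, 2, 0), pool (3, 3, 1) at its turn.
Verifying each step:
  pool = (3, 3, 1)
  task-6: need (3, 2, 0) fits (3, 3, 1); releases (2, 2, 1), pool now (5, 5, 2)
  task-2: need (4, 1, 2) fits (5, 5, 2); releases (1, 1, 0), pool now (6, 6, 2)
  task-5: need (4, 2, 0) fits (6, 6, 2); releases (1, 2, 0), pool now (7, 8, 2)
  task-0: need (3, 1, 2) fits (7, 8, 2); releases (2, 0, 1), pool now (9, 8, 3)
  task-8: need (8, 6, 0) fits (9, 8, 3); releases (2, 0, 1), pool now (11, 8, 4)
  task-7: need (5, 3, 2) fits (11, 8, 4); releases (2, 0, 1), pool now (13, 8, 5)
(3) Precisely 64 of the possible complete orderings are safe sequences.


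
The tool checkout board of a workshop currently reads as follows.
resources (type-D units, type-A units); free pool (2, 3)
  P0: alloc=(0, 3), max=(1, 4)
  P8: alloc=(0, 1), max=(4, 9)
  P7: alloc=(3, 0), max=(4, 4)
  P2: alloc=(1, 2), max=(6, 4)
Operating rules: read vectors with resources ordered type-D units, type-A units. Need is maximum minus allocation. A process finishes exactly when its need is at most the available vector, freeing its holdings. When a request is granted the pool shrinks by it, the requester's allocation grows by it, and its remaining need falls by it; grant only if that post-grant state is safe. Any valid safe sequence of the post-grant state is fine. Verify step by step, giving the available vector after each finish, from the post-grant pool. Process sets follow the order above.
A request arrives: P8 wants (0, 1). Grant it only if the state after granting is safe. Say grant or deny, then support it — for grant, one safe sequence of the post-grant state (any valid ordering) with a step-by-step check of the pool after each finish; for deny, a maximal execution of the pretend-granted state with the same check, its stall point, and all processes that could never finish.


GRANT. The post-grant state is safe; one safe sequence: P0, P7, P2, P8.
Key observation: granting shrinks the pool to (2, 2), yet P0 still fits and the chain goes through.
Check on the post-grant state, step by step:
  pool = (2, 2)
  run P0 (needs (1, 1), free (2, 2)); after release of (0, 3) the pool is (2, 5)
  run P7 (needs (1, 4), free (2, 5)); after release of (3, 0) the pool is (5, 5)
  run P2 (needs (5, 2), free (5, 5)); after release of (1, 2) the pool is (6, 7)
  run P8 (needs (4, 7), free (6, 7)); after release of (0, 2) the pool is (6, 9)


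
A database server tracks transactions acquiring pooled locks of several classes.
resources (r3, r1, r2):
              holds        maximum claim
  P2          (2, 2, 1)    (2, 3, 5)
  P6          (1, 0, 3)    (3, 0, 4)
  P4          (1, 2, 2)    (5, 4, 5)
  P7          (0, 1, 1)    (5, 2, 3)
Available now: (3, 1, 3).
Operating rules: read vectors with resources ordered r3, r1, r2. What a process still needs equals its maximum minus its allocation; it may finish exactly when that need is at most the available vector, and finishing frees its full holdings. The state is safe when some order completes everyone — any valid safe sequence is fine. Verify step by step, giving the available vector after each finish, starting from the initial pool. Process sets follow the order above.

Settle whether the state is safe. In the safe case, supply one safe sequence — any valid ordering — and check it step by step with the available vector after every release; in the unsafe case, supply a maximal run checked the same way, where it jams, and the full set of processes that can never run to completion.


SAFE, for example via the order P6, P2, P7, P4.
Key observation: the order's first zero-slack moment is P2 ((0, 1, 4) needed, (4, 1, 6) free — a requested resource with nothing to spare).
Verifying each step:
  pool = (3, 1, 3)
  P6: need (2, 0, 1) fits (3, 1, 3); releases (1, 0, 3), pool now (4, 1, 6)
  P2: need (0, 1, 4) fits (4, 1, 6); releases (2, 2, 1), pool now (6, 3, 7)
  P7: need (5, 1, 2) fits (6, 3, 7); releases (0, 1, 1), pool now (6, 4, 8)
  P4: need (4, 2, 3) fits (6, 4, 8); releases (1, 2, 2), pool now (7, 6, 10)


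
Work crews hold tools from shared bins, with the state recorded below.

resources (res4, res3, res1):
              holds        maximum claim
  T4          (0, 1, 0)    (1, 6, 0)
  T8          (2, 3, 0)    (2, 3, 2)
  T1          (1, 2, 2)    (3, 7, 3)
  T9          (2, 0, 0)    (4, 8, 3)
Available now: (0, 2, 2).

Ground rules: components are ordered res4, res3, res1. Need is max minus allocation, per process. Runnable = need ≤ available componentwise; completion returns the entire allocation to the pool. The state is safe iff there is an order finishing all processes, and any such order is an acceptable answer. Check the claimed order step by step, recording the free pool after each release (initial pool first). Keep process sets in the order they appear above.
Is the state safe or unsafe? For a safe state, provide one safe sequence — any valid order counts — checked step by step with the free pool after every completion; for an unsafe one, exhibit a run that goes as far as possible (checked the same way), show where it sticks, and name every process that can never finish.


SAFE, for example via the order T8, T4, T1, T9.
Key observation: T8 is the earliest step where a requested resource binds exactly: need (0, 0, 2), pool (0, 2, 2) at its turn.
Step-by-step check:
  pool = (0, 2, 2)
  run T8 (needs (0, 0, 2), free (0, 2, 2)); after release of (2, 3, 0) the pool is (2, 5, 2)
  run T4 (needs (1, 5, 0), free (2, 5, 2)); after release of (0, 1, 0) the pool is (2, 6, 2)
  run T1 (needs (2, 5, 1), free (2, 6, 2)); after release of (1, 2, 2) the pool is (3, 8, 4)
  run T9 (needs (2, 8, 3), free (3, 8, 4)); after release of (2, 0, 0) the pool is (5, 8, 4)


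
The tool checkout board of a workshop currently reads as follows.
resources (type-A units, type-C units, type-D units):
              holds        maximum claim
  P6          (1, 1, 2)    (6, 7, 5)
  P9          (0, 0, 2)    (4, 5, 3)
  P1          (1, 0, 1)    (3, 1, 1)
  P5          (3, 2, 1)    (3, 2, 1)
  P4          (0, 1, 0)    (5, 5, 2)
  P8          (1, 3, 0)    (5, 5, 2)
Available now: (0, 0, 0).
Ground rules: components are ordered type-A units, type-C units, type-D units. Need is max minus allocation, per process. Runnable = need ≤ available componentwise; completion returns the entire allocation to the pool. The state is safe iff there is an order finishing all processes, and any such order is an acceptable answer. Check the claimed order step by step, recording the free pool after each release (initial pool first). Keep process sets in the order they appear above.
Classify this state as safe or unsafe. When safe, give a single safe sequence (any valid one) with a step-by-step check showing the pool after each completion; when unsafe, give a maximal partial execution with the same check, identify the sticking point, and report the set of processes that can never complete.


SAFE, for example via the order P5, P1, P8, P9, P4, P6.
Key observation: the first exact fit in this order is P8 — it needs (4, 2, 2) with (4, 2, 2) free, meeting a requested resource to the last unit.
Check, step by step:
  pool = (0, 0, 0)
  run P5 (needs (0, 0, 0), free (0, 0, 0)); after release of (3, 2, 1) the pool is (3, 2, 1)
  run P1 (needs (2, 1, 0), free (3, 2, 1)); after release of (1, 0, 1) the pool is (4, 2, 2)
  run P8 (needs (4, 2, 2), free (4, 2, 2)); after release of (1, 3, 0) the pool is (5, 5, 2)
  run P9 (needs (4, 5, 1), free (5, 5, 2)); after release of (0, 0, 2) the pool is (5, 5, 4)
  run P4 (needs (5, 4, 2), free (5, 5, 4)); after release of (0, 1, 0) the pool is (5, 6, 4)
  run P6 (needs (5, 6, 3), free (5, 6, 4)); after release of (1, 1, 2) the pool is (6, 7, 6)


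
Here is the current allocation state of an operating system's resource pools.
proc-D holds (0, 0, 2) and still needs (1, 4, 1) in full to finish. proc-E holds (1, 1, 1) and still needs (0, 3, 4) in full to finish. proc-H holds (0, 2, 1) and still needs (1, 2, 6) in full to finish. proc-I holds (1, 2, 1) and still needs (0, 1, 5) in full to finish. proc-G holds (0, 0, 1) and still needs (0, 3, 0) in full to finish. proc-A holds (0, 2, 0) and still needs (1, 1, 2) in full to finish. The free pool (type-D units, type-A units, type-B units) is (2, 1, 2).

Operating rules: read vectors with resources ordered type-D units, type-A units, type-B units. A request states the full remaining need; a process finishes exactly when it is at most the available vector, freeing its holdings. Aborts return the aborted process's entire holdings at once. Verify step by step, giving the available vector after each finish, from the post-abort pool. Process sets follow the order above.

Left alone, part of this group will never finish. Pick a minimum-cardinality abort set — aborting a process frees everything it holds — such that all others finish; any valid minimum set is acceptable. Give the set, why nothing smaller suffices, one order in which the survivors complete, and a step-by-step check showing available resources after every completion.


Abort proc-I.
Key observation: no ordering could ever have run proc-D before the abort of proc-I; with (1, 2, 1) back in the pool it fits at step 2.
No smaller set exists: with zero aborts the deadlock remains.
Survivors finish in the order: proc-A, proc-D, proc-G, proc-H, proc-E. Check, step by step (pool after the aborts first):
  pool = (3, 3, 3)
  run proc-A (needs (1, 1, 2), free (3, 3, 3)); after release of (0, 2, 0) the pool is (3, 5, 3)
  run proc-D (needs (1, 4, 1), free (3, 5, 3)); after release of (0, 0, 2) the pool is (3, 5, 5)
  run proc-G (needs (0, 3, 0), free (3, 5, 5)); after release of (0, 0, 1) the pool is (3, 5, 6)
  run proc-H (needs (1, 2, 6), free (3, 5, 6)); after release of (0, 2, 1) the pool is (3, 7, 7)
  run proc-E (needs (0, 3, 4), free (3, 7, 7)); after release of (1, 1, 1) the pool is (4, 8, 8)


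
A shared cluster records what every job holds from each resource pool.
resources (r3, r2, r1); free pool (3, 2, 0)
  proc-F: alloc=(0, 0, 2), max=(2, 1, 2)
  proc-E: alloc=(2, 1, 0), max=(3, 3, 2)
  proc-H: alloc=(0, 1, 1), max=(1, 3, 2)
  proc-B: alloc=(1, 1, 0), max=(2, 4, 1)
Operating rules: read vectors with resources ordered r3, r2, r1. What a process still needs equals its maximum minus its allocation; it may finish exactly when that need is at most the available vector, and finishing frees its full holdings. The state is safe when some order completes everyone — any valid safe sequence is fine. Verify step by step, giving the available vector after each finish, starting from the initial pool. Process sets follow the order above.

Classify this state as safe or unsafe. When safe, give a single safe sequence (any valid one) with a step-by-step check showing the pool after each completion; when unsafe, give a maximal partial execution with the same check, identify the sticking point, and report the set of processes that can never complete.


The state is SAFE; one workable sequence: proc-F, proc-E, proc-H, proc-B.
Key observation: reading the order forward, proc-E is the first process whose need (1, 2, 2) meets the free pool (3, 2, 2) exactly on a resource it requests.
Verifying each step:
  pool = (3, 2, 0)
  proc-F needs (2, 1, 0) <= (3, 2, 0) -> finishes; pool += (0, 0, 2) = (3, 2, 2)
  proc-E needs (1, 2, 2) <= (3, 2, 2) -> finishes; pool += (2, 1, 0) = (5, 3, 2)
  proc-H needs (1, 2, 1) <= (5, 3, 2) -> finishes; pool += (0, 1, 1) = (5, 4, 3)
  proc-B needs (1, 3, 1) <= (5, 4, 3) -> finishes; pool += (1, 1, 0) = (6, 5, 3)


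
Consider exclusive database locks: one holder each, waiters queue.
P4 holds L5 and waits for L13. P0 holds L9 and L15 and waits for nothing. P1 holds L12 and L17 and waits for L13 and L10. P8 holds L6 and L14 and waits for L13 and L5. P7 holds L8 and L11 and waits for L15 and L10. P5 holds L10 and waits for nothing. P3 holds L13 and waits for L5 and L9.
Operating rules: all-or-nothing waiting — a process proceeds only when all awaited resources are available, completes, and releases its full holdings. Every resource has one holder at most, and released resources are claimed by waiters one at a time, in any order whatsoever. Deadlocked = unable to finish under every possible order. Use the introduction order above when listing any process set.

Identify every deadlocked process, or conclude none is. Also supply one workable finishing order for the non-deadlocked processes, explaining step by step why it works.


The deadlocked set is P4, P1, P8 and P3.
Key observation: P4 -> P3 -> P4 is a circular wait — nothing in it can go first; P1 and P8 wait into the deadlock from upstream.
A valid finishing order for the others: P0, P5, P7.
Verifying each step:
  P0: no waits; runs immediately, freeing L9 and L15
  P5: no waits; runs immediately, freeing L10
  P7 waits on L15 and L10 — all released -> runs and releases L8 and L11


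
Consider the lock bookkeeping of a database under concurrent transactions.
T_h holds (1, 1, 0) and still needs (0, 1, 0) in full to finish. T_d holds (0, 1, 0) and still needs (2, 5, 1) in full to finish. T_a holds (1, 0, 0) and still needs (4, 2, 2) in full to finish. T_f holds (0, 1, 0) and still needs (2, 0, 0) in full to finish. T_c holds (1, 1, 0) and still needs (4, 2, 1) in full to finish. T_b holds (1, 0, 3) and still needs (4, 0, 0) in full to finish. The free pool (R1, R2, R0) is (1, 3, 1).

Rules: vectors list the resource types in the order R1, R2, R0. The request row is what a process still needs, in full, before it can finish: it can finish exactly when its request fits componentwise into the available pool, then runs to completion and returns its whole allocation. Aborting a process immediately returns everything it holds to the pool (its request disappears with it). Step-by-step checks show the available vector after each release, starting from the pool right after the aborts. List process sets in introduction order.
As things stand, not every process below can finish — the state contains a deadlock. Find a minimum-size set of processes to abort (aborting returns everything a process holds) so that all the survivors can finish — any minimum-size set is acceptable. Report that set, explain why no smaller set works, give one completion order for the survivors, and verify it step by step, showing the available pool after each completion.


Minimum abort set: T_a and T_c.
Key observation: T_b was stuck for good until T_a and T_c gave back (2, 1, 0); in the order shown it finishes at step 3.
Why nothing smaller works — every single abort fails: T_h alone leaves T_a blocked (short on R1 and R0); T_d alone leaves T_a blocked (short on R1 and R0); T_a alone leaves T_c blocked (short on R1); T_f alone leaves T_a blocked (short on R1 and R0); T_c alone leaves T_a blocked (short on R1 and R0); T_b alone leaves T_a blocked (short on R1).
Survivors finish in the order: T_f, T_h, T_b, T_d. Walking it through (pool after the aborts first):
  pool = (3, 4, 1)
  T_f: need (2, 0, 0) fits (3, 4, 1); releases (0, 1, 0), pool now (3, 5, 1)
  T_h: need (0, 1, 0) fits (3, 5, 1); releases (1, 1, 0), pool now (4, 6, 1)
  T_b: need (4, 0, 0) fits (4, 6, 1); releases (1, 0, 3), pool now (5, 6, 4)
  T_d: need (2, 5, 1) fits (5, 6, 4); releases (0, 1, 0), pool now (5, 7, 4)


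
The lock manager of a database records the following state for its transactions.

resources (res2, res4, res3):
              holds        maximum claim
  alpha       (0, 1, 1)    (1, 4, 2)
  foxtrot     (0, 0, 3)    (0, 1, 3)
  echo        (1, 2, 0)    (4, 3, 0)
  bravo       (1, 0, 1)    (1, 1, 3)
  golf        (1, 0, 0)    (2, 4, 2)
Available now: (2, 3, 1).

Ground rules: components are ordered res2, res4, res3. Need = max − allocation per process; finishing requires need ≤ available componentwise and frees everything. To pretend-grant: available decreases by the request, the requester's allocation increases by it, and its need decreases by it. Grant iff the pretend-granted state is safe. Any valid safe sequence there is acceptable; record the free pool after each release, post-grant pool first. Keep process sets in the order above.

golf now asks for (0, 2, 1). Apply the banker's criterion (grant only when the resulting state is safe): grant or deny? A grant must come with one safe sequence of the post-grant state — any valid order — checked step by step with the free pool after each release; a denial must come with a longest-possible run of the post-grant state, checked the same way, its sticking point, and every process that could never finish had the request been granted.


GRANT — the state after the grant stays safe, e.g. via foxtrot, bravo, echo, alpha, golf.
Key observation: after the grant the pool drops to (2, 1, 0), which still lets foxtrot finish first and unwind the rest.
Step-by-step check of the post-grant state:
  pool = (2, 1, 0)
  run foxtrot (needs (0, 1, 0), free (2, 1, 0)); after release of (0, 0, 3) the pool is (2, 1, 3)
  run bravo (needs (0, 1, 2), free (2, 1, 3)); after release of (1, 0, 1) the pool is (3, 1, 4)
  run echo (needs (3, 1, 0), free (3, 1, 4)); after release of (1, 2, 0) the pool is (4, 3, 4)
  run alpha (needs (1, 3, 1), free (4, 3, 4)); after release of (0, 1, 1) the pool is (4, 4, 5)
  run golf (needs (1, 2, 1), free (4, 4, 5)); after release of (1, 2, 1) the pool is (5, 6, 6)


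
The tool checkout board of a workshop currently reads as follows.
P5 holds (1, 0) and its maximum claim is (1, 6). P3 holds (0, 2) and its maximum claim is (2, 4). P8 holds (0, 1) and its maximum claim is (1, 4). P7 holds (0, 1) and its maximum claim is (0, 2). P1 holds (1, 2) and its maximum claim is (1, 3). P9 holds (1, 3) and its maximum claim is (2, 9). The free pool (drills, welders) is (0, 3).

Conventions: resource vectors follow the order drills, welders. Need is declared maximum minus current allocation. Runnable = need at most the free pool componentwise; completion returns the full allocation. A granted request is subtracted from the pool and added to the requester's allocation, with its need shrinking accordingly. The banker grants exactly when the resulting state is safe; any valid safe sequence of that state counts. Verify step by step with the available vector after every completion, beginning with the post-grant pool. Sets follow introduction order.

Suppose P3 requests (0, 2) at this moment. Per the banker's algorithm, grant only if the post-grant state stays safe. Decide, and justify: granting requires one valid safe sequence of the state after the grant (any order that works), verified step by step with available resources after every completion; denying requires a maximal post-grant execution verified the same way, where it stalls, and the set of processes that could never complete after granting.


DENY: after the grant no complete ordering would exist.
Key observation: after P1, P7, P8 the pool peaks at (1, 5), and each blocked process is short somewhere: P5 on welders; P3 on drills; P9 on welders.
On the post-grant state, P1, P7, P8 is a maximal run — nothing extends it. Walking it through:
  pool = (0, 1)
  run P1 (needs (0, 1), free (0, 1)); after release of (1, 2) the pool is (1, 3)
  run P7 (needs (0, 1), free (1, 3)); after release of (0, 1) the pool is (1, 4)
  run P8 (needs (1, 3), free (1, 4)); after release of (0, 1) the pool is (1, 5)
  blocked: P5 wants (0, 6), pool (1, 5) — not enough welders
  blocked: P3 wants (2, 0), pool (1, 5) — not enough drills
  blocked: P9 wants (1, 6), pool (1, 5) — not enough welders
Had the request been granted, P5, P3 and P9 could never finish.
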